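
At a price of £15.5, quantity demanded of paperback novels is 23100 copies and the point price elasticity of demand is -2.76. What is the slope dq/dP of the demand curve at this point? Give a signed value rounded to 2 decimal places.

-4113.29

Ed = (dq/dP)·(P/q) ⇒ dq/dP = Ed·q/P = (-2.76)·23100/15.5 = -4113.2903…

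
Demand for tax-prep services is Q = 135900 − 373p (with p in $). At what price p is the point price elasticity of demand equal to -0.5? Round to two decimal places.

121.45

Ed = −373p/(135900 − 373p). Set this equal to -0.5:
373p = 0.5·(135900 − 373p) ⇒ 373p(1 + 0.5) = 0.5·135900
p = 0.5·135900 / (373·1.5) = 121.4477…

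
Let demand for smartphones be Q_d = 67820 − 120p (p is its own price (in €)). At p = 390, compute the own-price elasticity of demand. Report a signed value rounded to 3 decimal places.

-2.226

At the given values, Q_d = 67820 − 120(390) = 21020.
∂Q_d/∂p = −120.
E = (-120) × (390/21020) = -2.22645…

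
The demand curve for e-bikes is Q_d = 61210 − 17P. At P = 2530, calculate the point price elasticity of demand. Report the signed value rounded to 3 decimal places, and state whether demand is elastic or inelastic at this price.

dQ_d/dP = −17. At P = 2530, Q_d = 61210 − 17(2530) = 18200.
Ed = (dQ_d/dP)·(P/Q_d) = −17 × (2530/18200) = -2.36318…
|Ed| = 2.363 > 1, so demand is elastic.

-2.363; elastic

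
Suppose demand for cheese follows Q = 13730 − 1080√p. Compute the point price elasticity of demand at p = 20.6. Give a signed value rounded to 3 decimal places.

-0.278

dQ/dp = −1080/(2√p) = -118.976. At p = 20.6, Q = 8828.18.
Ed = (dQ/dp)·(p/Q) = (-118.976) × (20.6/8828.18) = -0.27762…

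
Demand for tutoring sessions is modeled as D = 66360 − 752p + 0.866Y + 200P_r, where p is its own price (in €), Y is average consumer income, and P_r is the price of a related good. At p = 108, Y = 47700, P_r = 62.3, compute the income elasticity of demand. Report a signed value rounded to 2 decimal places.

At the given values, D = 66360 − 752(108) + 0.866(47700) + 200(62.3) = 38912.2.
∂D/∂Y = 0.866.
E = (0.866) × (47700/38912.2) = 1.0615…

1.06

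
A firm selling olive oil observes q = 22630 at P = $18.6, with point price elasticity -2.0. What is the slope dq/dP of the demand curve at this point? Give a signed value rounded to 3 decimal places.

-2433.333

Ed = (dq/dP)·(P/q) ⇒ dq/dP = Ed·q/P = (-2.0)·22630/18.6 = -2433.33333…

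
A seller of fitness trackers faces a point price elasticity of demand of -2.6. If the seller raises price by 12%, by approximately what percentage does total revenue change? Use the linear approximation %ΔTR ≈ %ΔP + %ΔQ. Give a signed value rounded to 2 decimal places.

%ΔQ ≈ Ed × %ΔP = (-2.6) × (+12%) = -31.2000%
%ΔTR ≈ %ΔP + %ΔQ = (+12%) + (-31.2000%) = -19.2000%

-19.20%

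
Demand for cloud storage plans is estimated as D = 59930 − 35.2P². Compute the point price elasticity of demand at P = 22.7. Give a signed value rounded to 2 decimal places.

dD/dP = −2·35.2·P = -1598.08. At P = 22.7, D = 41791.792.
Ed = (dD/dP)·(P/D) = (-1598.08) × (22.7/41791.792) = -0.8680…

-0.87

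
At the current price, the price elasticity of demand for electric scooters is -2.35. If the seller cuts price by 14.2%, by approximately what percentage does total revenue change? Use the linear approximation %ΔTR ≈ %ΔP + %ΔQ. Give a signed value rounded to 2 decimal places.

+19.17%

%ΔQ ≈ Ed × %ΔP = (-2.35) × (-14.2%) = +33.3700%
%ΔTR ≈ %ΔP + %ΔQ = (-14.2%) + (+33.3700%) = +19.1700%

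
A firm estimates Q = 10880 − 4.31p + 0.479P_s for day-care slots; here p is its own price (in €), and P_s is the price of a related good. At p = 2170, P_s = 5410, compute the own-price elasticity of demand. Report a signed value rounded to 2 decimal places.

At the given values, Q = 10880 − 4.31(2170) + 0.479(5410) = 4118.69.
∂Q/∂p = −4.31.
E = (-4.31) × (2170/4118.69) = -2.2707…

-2.27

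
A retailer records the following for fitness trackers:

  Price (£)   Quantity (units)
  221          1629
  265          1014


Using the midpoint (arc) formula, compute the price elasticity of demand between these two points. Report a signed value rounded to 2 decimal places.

%ΔQ = (1014 − 1629) / [(1629 + 1014)/2] = -615/1321.5 = -0.465380…
%ΔP = (265 − 221) / [(221 + 265)/2] = 44/243 = 0.181069…
Arc Ed = %ΔQ / %ΔP = (-615/1321.5) / (44/243) = -2.5701…

-2.57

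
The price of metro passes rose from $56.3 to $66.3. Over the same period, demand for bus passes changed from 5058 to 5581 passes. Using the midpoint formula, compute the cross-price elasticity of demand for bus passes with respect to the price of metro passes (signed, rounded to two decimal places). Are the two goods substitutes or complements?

%ΔQ_{bus passes} = (5581 − 5058)/avg = 523/5319.5 = 0.098317…
%ΔP_{metro passes} = (66.3 − 56.3)/avg = 10/61.3 = 0.163132…
E_cross = (523/5319.5) / (10/61.3) = 0.6026…
E_cross > 0 ⇒ the goods are substitutes.

0.60; substitutes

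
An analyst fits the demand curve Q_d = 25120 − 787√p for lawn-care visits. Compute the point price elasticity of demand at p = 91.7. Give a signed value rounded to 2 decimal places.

dQ_d/dp = −787/(2√p) = -41.0923. At p = 91.7, Q_d = 17583.7.
Ed = (dQ_d/dp)·(p/Q_d) = (-41.0923) × (91.7/17583.7) = -0.2142…

-0.21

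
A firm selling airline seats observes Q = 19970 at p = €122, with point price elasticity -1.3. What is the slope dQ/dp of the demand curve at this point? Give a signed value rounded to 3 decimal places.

Ed = (dQ/dp)·(p/Q) ⇒ dQ/dp = Ed·Q/p = (-1.3)·19970/122 = -212.79508…

-212.795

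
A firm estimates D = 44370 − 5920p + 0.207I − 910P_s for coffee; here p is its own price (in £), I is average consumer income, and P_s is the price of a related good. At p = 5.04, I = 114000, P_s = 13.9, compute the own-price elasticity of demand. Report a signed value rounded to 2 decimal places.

-1.17

At the given values, D = 44370 − 5920(5.04) + 0.207(114000) − 910(13.9) = 25482.2.
∂D/∂p = −5920.
E = (-5920) × (5.04/25482.2) = -1.1708…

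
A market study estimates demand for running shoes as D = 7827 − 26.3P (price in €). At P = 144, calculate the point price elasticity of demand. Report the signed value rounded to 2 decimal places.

dD/dP = −26.3. At P = 144, D = 7827 − 26.3(144) = 4039.8.
Ed = (dD/dP)·(P/D) = −26.3 × (144/4039.8) = -0.9374…

-0.94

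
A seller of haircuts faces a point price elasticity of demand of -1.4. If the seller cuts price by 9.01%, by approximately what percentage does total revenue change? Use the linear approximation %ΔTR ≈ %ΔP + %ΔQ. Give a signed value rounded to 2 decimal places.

%ΔQ ≈ Ed × %ΔP = (-1.4) × (-9.01%) = +12.6140%
%ΔTR ≈ %ΔP + %ΔQ = (-9.01%) + (+12.6140%) = +3.6040%

+3.60%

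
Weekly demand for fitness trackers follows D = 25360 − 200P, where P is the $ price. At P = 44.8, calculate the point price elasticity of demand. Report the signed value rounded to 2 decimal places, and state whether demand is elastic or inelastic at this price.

dD/dP = −200. At P = 44.8, D = 25360 − 200(44.8) = 16400.
Ed = (dD/dP)·(P/D) = −200 × (44.8/16400) = -0.5463…
|Ed| = 0.55 < 1, so demand is inelastic.

-0.55; inelastic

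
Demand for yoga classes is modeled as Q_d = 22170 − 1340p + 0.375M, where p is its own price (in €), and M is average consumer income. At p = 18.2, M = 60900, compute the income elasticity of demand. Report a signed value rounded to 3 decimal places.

1.108

At the given values, Q_d = 22170 − 1340(18.2) + 0.375(60900) = 20619.5.
∂Q_d/∂M = 0.375.
E = (0.375) × (60900/20619.5) = 1.10756…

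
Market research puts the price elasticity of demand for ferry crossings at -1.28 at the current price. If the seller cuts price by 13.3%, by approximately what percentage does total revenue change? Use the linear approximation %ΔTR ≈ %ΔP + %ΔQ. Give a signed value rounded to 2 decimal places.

+3.72%

%ΔQ ≈ Ed × %ΔP = (-1.28) × (-13.3%) = +17.0240%
%ΔTR ≈ %ΔP + %ΔQ = (-13.3%) + (+17.0240%) = +3.7240%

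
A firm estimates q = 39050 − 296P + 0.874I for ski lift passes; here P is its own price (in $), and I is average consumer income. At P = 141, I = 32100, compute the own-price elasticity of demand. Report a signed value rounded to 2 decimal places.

-1.65

At the given values, q = 39050 − 296(141) + 0.874(32100) = 25369.4.
∂q/∂P = −296.
E = (-296) × (141/25369.4) = -1.6451…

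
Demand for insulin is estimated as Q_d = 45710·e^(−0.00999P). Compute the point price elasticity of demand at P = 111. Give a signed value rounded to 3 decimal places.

-1.109

dQ_d/dP = −0.00999·Q_d = -150.658. At P = 111, Q_d = 15080.9.
Ed = (dQ_d/dP)·(P/Q_d) = (-150.658) × (111/15080.9) = -1.10889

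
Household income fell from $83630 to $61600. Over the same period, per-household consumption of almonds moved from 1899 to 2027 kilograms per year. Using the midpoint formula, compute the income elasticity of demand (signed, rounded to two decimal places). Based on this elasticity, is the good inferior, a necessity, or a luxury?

-0.21; inferior

%ΔQ = (2027 − 1899)/[( 1899 + 2027)/2] = 128/1963 = 0.065206…
%ΔIncome = (61600 − 83630)/[( 83630 + 61600)/2] = -22030/72615 = -0.303380…
E_income = (128/1963) / (-22030/72615) = -0.2149…
E_income < 0 ⇒ inferior good.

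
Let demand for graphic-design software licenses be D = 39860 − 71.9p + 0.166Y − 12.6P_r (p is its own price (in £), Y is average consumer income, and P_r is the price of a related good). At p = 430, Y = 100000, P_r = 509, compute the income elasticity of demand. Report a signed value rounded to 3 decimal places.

0.868

At the given values, D = 39860 − 71.9(430) + 0.166(100000) − 12.6(509) = 19129.6.
∂D/∂Y = 0.166.
E = (0.166) × (100000/19129.6) = 0.86776…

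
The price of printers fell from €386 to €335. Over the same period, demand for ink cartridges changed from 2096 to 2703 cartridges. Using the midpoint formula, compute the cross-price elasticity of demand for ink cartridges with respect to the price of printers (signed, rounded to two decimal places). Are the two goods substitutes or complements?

-1.79; complements

%ΔQ_{ink cartridges} = (2703 − 2096)/avg = 607/2399.5 = 0.252969…
%ΔP_{printers} = (335 − 386)/avg = -51/360.5 = -0.141470…
E_cross = (607/2399.5) / (-51/360.5) = -1.7881…
E_cross < 0 ⇒ the goods are complements.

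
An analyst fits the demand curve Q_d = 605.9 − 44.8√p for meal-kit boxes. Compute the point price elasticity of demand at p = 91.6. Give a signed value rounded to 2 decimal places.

dQ_d/dp = −44.8/(2√p) = -2.34045. At p = 91.6, Q_d = 177.129.
Ed = (dQ_d/dp)·(p/Q_d) = (-2.34045) × (91.6/177.129) = -1.2103…

-1.21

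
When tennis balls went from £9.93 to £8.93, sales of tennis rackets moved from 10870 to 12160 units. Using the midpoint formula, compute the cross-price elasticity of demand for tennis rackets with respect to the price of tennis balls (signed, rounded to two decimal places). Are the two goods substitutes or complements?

%ΔQ_{tennis rackets} = (12160 − 10870)/avg = 1290/11515 = 0.112027…
%ΔP_{tennis balls} = (8.93 − 9.93)/avg = -1/9.43 = -0.106044…
E_cross = (1290/11515) / (-1/9.43) = -1.0564…
E_cross < 0 ⇒ the goods are complements.

-1.06; complements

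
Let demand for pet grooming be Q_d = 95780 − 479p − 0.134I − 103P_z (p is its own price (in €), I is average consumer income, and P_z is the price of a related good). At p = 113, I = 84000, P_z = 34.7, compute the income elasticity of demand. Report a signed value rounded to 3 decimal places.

At the given values, Q_d = 95780 − 479(113) − 0.134(84000) − 103(34.7) = 26822.9.
∂Q_d/∂I = -0.134.
E = (-0.134) × (84000/26822.9) = -0.41964…

-0.420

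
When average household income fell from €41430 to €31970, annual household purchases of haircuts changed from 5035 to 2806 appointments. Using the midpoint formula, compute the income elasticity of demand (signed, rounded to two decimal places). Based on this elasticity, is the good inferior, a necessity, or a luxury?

2.21; luxury

%ΔQ = (2806 − 5035)/[( 5035 + 2806)/2] = -2229/3920.5 = -0.568549…
%ΔIncome = (31970 − 41430)/[( 41430 + 31970)/2] = -9460/36700 = -0.257765…
E_income = (-2229/3920.5) / (-9460/36700) = 2.2056…
E_income > 1 ⇒ normal good, luxury.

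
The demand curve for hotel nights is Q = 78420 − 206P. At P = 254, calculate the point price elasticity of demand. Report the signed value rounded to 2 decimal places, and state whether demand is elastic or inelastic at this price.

-2.01; elastic

dQ/dP = −206. At P = 254, Q = 78420 − 206(254) = 26096.
Ed = (dQ/dP)·(P/Q) = −206 × (254/26096) = -2.0050…
|Ed| = 2.01 > 1, so demand is elastic.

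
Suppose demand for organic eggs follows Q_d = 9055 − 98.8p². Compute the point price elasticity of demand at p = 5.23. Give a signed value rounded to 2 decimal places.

dQ_d/dp = −2·98.8·p = -1033.448. At p = 5.23, Q_d = 6352.53348.
Ed = (dQ_d/dp)·(p/Q_d) = (-1033.448) × (5.23/6352.53348) = -0.8508…

-0.85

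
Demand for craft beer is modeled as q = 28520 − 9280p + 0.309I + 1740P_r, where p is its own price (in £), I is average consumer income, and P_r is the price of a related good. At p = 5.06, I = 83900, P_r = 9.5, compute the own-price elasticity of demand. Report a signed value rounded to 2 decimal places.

-1.96

At the given values, q = 28520 − 9280(5.06) + 0.309(83900) + 1740(9.5) = 24018.3.
∂q/∂p = −9280.
E = (-9280) × (5.06/24018.3) = -1.9550…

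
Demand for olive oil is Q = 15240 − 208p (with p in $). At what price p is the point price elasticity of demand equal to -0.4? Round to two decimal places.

Ed = −208p/(15240 − 208p). Set this equal to -0.4:
208p = 0.4·(15240 − 208p) ⇒ 208p(1 + 0.4) = 0.4·15240
p = 0.4·15240 / (208·1.4) = 20.9340…

20.93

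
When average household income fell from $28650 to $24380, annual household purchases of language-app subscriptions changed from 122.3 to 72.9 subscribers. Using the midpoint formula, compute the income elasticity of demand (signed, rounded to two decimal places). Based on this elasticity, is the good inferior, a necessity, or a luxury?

%ΔQ = (72.9 − 122.3)/[( 122.3 + 72.9)/2] = -49.4/97.6 = -0.506147…
%ΔIncome = (24380 − 28650)/[( 28650 + 24380)/2] = -4270/26515 = -0.161040…
E_income = (-49.4/97.6) / (-4270/26515) = 3.1429…
E_income > 1 ⇒ normal good, luxury.

3.14; luxury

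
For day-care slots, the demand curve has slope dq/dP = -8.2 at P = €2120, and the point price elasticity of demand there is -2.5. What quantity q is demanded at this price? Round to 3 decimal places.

Ed = (dq/dP)·(P/q) ⇒ q = (dq/dP)·P/Ed = (-8.2)·2120/(-2.5) = 6953.6

6953.600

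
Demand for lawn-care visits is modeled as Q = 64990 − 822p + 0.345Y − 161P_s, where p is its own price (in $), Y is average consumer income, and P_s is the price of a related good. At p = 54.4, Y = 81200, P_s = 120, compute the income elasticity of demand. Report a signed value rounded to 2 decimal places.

At the given values, Q = 64990 − 822(54.4) + 0.345(81200) − 161(120) = 28967.2.
∂Q/∂Y = 0.345.
E = (0.345) × (81200/28967.2) = 0.9670…

0.97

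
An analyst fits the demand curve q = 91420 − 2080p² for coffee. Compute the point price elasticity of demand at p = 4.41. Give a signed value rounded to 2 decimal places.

-1.59

dq/dp = −2·2080·p = -18345.6. At p = 4.41, q = 50967.952.
Ed = (dq/dp)·(p/q) = (-18345.6) × (4.41/50967.952) = -1.5873…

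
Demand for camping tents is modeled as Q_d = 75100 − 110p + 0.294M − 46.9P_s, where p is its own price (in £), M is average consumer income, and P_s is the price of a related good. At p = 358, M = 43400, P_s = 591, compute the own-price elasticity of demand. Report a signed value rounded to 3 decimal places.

At the given values, Q_d = 75100 − 110(358) + 0.294(43400) − 46.9(591) = 20761.7.
∂Q_d/∂p = −110.
E = (-110) × (358/20761.7) = -1.89676…

-1.897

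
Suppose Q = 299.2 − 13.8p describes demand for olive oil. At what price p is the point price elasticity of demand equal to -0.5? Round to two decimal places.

Ed = −13.8p/(299.2 − 13.8p). Set this equal to -0.5:
13.8p = 0.5·(299.2 − 13.8p) ⇒ 13.8p(1 + 0.5) = 0.5·299.2
p = 0.5·299.2 / (13.8·1.5) = 7.2270…

7.23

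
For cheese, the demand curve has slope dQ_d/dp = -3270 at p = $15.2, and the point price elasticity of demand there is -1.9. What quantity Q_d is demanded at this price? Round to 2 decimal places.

Ed = (dQ_d/dp)·(p/Q_d) ⇒ Q_d = (dQ_d/dp)·p/Ed = (-3270)·15.2/(-1.9) = 26160

26160.00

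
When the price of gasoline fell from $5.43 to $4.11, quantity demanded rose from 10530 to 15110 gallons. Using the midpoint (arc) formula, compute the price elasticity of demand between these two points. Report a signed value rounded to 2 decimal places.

-1.29

%ΔQ = (15110 − 10530) / [(10530 + 15110)/2] = 4580/12820 = 0.357254…
%ΔP = (4.11 − 5.43) / [(5.43 + 4.11)/2] = -1.32/4.77 = -0.276729…
Arc Ed = %ΔQ / %ΔP = (4580/12820) / (-1.32/4.77) = -1.2909…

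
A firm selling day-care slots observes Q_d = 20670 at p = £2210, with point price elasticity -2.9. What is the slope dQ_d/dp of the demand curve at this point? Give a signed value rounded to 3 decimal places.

-27.124

Ed = (dQ_d/dp)·(p/Q_d) ⇒ dQ_d/dp = Ed·Q_d/p = (-2.9)·20670/2210 = -27.12352…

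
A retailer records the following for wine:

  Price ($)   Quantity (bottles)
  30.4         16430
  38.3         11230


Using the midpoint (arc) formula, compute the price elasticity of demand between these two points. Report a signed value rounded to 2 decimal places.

%ΔQ = (11230 − 16430) / [(16430 + 11230)/2] = -5200/13830 = -0.375994…
%ΔP = (38.3 − 30.4) / [(30.4 + 38.3)/2] = 7.9/34.35 = 0.229985…
Arc Ed = %ΔQ / %ΔP = (-5200/13830) / (7.9/34.35) = -1.6348…

-1.63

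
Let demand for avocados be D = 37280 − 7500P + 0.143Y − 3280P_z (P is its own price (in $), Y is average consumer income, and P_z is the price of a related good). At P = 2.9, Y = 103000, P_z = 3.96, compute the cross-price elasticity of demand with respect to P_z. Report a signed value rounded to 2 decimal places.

-0.75

At the given values, D = 37280 − 7500(2.9) + 0.143(103000) − 3280(3.96) = 17270.2.
∂D/∂P_z = -3280.
E = (-3280) × (3.96/17270.2) = -0.7520…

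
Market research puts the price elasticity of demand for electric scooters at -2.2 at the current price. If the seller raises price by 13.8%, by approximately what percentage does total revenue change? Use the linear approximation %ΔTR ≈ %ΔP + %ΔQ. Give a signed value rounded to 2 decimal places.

%ΔQ ≈ Ed × %ΔP = (-2.2) × (+13.8%) = -30.3600%
%ΔTR ≈ %ΔP + %ΔQ = (+13.8%) + (-30.3600%) = -16.5600%

-16.56%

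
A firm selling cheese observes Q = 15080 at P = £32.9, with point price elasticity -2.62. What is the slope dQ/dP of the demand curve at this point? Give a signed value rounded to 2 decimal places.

-1200.90

Ed = (dQ/dP)·(P/Q) ⇒ dQ/dP = Ed·Q/P = (-2.62)·15080/32.9 = -1200.8996…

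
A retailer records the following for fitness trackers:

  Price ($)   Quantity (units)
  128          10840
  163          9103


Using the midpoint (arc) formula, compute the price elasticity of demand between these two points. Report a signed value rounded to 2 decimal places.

-0.72

%ΔQ = (9103 − 10840) / [(10840 + 9103)/2] = -1737/9971.5 = -0.174196…
%ΔP = (163 − 128) / [(128 + 163)/2] = 35/145.5 = 0.240549…
Arc Ed = %ΔQ / %ΔP = (-1737/9971.5) / (35/145.5) = -0.7241…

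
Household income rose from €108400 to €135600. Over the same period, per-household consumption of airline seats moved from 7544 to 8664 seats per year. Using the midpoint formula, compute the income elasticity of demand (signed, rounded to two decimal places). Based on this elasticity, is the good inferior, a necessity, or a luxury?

0.62; necessity

%ΔQ = (8664 − 7544)/[( 7544 + 8664)/2] = 1120/8104 = 0.138203…
%ΔIncome = (135600 − 108400)/[( 108400 + 135600)/2] = 27200/122000 = 0.222950…
E_income = (1120/8104) / (27200/122000) = 0.6198…
0 < E_income < 1 ⇒ normal good, necessity.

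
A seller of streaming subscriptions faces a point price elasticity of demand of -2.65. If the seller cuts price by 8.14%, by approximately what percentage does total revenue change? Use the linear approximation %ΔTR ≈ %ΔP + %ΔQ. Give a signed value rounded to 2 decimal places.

%ΔQ ≈ Ed × %ΔP = (-2.65) × (-8.14%) = +21.5710%
%ΔTR ≈ %ΔP + %ΔQ = (-8.14%) + (+21.5710%) = +13.4310%

+13.43%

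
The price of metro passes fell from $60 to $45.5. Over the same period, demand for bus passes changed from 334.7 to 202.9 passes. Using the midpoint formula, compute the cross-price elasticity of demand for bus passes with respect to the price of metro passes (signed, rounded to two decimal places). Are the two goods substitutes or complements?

1.78; substitutes

%ΔQ_{bus passes} = (202.9 − 334.7)/avg = -131.8/268.8 = -0.490327…
%ΔP_{metro passes} = (45.5 − 60)/avg = -14.5/52.75 = -0.274881…
E_cross = (-131.8/268.8) / (-14.5/52.75) = 1.7837…
E_cross > 0 ⇒ the goods are substitutes.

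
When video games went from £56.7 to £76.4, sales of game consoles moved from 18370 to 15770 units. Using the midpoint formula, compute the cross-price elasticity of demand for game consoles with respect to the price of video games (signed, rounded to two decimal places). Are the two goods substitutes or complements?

%ΔQ_{game consoles} = (15770 − 18370)/avg = -2600/17070 = -0.152314…
%ΔP_{video games} = (76.4 − 56.7)/avg = 19.7/66.55 = 0.296018…
E_cross = (-2600/17070) / (19.7/66.55) = -0.5145…
E_cross < 0 ⇒ the goods are complements.

-0.51; complements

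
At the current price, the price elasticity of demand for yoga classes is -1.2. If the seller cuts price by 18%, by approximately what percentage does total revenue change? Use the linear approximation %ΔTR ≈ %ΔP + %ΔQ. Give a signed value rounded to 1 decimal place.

+3.6%

%ΔQ ≈ Ed × %ΔP = (-1.2) × (-18%) = +21.6000%
%ΔTR ≈ %ΔP + %ΔQ = (-18%) + (+21.6000%) = +3.6000%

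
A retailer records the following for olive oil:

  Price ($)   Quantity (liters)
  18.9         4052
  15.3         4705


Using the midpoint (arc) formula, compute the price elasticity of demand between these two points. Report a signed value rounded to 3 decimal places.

-0.708

%ΔQ = (4705 − 4052) / [(4052 + 4705)/2] = 653/4378.5 = 0.149137…
%ΔP = (15.3 − 18.9) / [(18.9 + 15.3)/2] = -3.6/17.1 = -0.210526…
Arc Ed = %ΔQ / %ΔP = (653/4378.5) / (-3.6/17.1) = -0.70840…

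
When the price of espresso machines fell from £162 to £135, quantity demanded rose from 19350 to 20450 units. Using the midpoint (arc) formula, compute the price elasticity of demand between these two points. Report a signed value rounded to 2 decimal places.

%ΔQ = (20450 − 19350) / [(19350 + 20450)/2] = 1100/19900 = 0.055276…
%ΔP = (135 − 162) / [(162 + 135)/2] = -27/148.5 = -0.181818…
Arc Ed = %ΔQ / %ΔP = (1100/19900) / (-27/148.5) = -0.3040…

-0.30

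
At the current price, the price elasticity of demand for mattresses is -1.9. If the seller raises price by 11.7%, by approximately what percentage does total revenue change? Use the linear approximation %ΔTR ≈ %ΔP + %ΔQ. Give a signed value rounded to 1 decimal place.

%ΔQ ≈ Ed × %ΔP = (-1.9) × (+11.7%) = -22.2300%
%ΔTR ≈ %ΔP + %ΔQ = (+11.7%) + (-22.2300%) = -10.5300%

-10.5%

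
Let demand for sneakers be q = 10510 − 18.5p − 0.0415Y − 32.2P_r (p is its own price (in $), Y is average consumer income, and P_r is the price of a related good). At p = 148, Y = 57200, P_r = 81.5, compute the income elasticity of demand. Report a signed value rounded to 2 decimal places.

-0.86

At the given values, q = 10510 − 18.5(148) − 0.0415(57200) − 32.2(81.5) = 2773.9.
∂q/∂Y = -0.0415.
E = (-0.0415) × (57200/2773.9) = -0.8557…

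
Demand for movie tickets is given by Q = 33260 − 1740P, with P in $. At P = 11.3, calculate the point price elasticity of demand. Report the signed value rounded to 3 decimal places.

-1.446

dQ/dP = −1740. At P = 11.3, Q = 33260 − 1740(11.3) = 13598.
Ed = (dQ/dP)·(P/Q) = −1740 × (11.3/13598) = -1.44594…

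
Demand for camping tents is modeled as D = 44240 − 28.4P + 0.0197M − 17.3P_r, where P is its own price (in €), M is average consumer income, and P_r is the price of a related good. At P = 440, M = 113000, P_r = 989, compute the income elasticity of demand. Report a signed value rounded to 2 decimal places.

At the given values, D = 44240 − 28.4(440) + 0.0197(113000) − 17.3(989) = 16860.4.
∂D/∂M = 0.0197.
E = (0.0197) × (113000/16860.4) = 0.1320…

0.13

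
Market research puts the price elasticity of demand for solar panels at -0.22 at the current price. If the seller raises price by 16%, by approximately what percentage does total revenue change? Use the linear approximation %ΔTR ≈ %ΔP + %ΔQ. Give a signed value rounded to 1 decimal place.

+12.5%

%ΔQ ≈ Ed × %ΔP = (-0.22) × (+16%) = -3.5200%
%ΔTR ≈ %ΔP + %ΔQ = (+16%) + (-3.5200%) = +12.4800%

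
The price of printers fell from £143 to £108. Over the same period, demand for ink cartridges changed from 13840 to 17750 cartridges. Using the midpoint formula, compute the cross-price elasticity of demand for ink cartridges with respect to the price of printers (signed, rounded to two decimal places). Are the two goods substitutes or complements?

%ΔQ_{ink cartridges} = (17750 − 13840)/avg = 3910/15795 = 0.247546…
%ΔP_{printers} = (108 − 143)/avg = -35/125.5 = -0.278884…
E_cross = (3910/15795) / (-35/125.5) = -0.8876…
E_cross < 0 ⇒ the goods are complements.

-0.89; complements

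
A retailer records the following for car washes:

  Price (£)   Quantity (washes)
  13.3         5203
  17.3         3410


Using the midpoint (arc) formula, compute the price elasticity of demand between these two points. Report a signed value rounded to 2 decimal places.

-1.59

%ΔQ = (3410 − 5203) / [(5203 + 3410)/2] = -1793/4306.5 = -0.416347…
%ΔP = (17.3 − 13.3) / [(13.3 + 17.3)/2] = 4/15.3 = 0.261437…
Arc Ed = %ΔQ / %ΔP = (-1793/4306.5) / (4/15.3) = -1.5925…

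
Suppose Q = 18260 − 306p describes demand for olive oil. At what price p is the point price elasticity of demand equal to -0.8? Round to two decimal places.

Ed = −306p/(18260 − 306p). Set this equal to -0.8:
306p = 0.8·(18260 − 306p) ⇒ 306p(1 + 0.8) = 0.8·18260
p = 0.8·18260 / (306·1.8) = 26.5214…

26.52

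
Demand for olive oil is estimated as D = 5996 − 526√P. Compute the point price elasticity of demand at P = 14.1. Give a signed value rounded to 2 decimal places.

-0.25

dD/dP = −526/(2√P) = -70.04. At P = 14.1, D = 4020.87.
Ed = (dD/dP)·(P/D) = (-70.04) × (14.1/4020.87) = -0.2456…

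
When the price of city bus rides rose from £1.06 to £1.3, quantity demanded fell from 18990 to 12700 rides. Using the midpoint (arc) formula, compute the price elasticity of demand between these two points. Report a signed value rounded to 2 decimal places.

%ΔQ = (12700 − 18990) / [(18990 + 12700)/2] = -6290/15845 = -0.396970…
%ΔP = (1.3 − 1.06) / [(1.06 + 1.3)/2] = 0.24/1.18 = 0.203389…
Arc Ed = %ΔQ / %ΔP = (-6290/15845) / (0.24/1.18) = -1.9517…

-1.95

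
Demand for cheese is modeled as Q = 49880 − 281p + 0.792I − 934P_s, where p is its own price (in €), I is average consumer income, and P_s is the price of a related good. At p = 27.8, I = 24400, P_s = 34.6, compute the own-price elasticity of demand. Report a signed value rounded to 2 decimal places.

At the given values, Q = 49880 − 281(27.8) + 0.792(24400) − 934(34.6) = 29076.6.
∂Q/∂p = −281.
E = (-281) × (27.8/29076.6) = -0.2686…

-0.27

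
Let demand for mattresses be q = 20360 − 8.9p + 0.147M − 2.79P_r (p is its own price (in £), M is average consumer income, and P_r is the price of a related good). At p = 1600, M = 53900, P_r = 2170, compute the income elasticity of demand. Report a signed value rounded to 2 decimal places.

At the given values, q = 20360 − 8.9(1600) + 0.147(53900) − 2.79(2170) = 7989.
∂q/∂M = 0.147.
E = (0.147) × (53900/7989) = 0.9917…

0.99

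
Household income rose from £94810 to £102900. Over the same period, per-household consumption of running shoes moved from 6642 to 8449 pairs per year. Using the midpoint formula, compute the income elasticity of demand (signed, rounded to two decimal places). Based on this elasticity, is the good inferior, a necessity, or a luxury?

2.93; luxury

%ΔQ = (8449 − 6642)/[( 6642 + 8449)/2] = 1807/7545.5 = 0.239480…
%ΔIncome = (102900 − 94810)/[( 94810 + 102900)/2] = 8090/98855 = 0.081837…
E_income = (1807/7545.5) / (8090/98855) = 2.9263…
E_income > 1 ⇒ normal good, luxury.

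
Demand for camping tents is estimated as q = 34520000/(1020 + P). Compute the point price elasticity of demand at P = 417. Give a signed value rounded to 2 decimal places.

-0.29

dq/dP = −34520000/(1020 + P)² = -16.717. At P = 417, q = 24022.3.
Ed = (dq/dP)·(P/q) = (-16.717) × (417/24022.3) = -0.2901…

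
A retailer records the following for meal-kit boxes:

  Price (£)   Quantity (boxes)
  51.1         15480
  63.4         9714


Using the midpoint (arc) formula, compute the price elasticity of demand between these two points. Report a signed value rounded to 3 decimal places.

-2.130

%ΔQ = (9714 − 15480) / [(15480 + 9714)/2] = -5766/12597 = -0.457728…
%ΔP = (63.4 − 51.1) / [(51.1 + 63.4)/2] = 12.3/57.25 = 0.214847…
Arc Ed = %ΔQ / %ΔP = (-5766/12597) / (12.3/57.25) = -2.13048…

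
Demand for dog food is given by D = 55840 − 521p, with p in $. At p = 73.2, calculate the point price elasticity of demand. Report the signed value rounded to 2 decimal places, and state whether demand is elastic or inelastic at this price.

dD/dp = −521. At p = 73.2, D = 55840 − 521(73.2) = 17702.8.
Ed = (dD/dp)·(p/D) = −521 × (73.2/17702.8) = -2.1543…
|Ed| = 2.15 > 1, so demand is elastic.

-2.15; elastic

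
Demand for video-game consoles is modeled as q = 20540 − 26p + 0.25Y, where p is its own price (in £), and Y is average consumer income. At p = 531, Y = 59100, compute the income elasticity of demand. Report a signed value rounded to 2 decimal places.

0.69

At the given values, q = 20540 − 26(531) + 0.25(59100) = 21509.
∂q/∂Y = 0.25.
E = (0.25) × (59100/21509) = 0.6869…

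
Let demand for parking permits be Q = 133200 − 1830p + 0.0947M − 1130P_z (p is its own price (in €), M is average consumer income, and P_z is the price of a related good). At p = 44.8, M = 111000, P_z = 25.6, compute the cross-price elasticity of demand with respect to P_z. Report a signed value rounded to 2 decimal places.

At the given values, Q = 133200 − 1830(44.8) + 0.0947(111000) − 1130(25.6) = 32799.7.
∂Q/∂P_z = -1130.
E = (-1130) × (25.6/32799.7) = -0.8819…

-0.88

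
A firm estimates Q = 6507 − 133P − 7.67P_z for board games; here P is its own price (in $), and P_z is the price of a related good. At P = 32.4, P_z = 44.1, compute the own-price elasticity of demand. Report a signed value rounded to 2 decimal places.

At the given values, Q = 6507 − 133(32.4) − 7.67(44.1) = 1859.553.
∂Q/∂P = −133.
E = (-133) × (32.4/1859.553) = -2.3173…

-2.32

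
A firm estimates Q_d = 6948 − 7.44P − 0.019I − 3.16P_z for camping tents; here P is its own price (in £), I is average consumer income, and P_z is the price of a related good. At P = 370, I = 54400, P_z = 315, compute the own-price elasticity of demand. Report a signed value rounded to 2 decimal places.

At the given values, Q_d = 6948 − 7.44(370) − 0.019(54400) − 3.16(315) = 2166.2.
∂Q_d/∂P = −7.44.
E = (-7.44) × (370/2166.2) = -1.2707…

-1.27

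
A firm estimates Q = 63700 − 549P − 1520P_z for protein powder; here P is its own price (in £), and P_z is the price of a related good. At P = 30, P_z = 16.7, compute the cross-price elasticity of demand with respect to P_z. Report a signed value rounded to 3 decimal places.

-1.162

At the given values, Q = 63700 − 549(30) − 1520(16.7) = 21846.
∂Q/∂P_z = -1520.
E = (-1520) × (16.7/21846) = -1.16195…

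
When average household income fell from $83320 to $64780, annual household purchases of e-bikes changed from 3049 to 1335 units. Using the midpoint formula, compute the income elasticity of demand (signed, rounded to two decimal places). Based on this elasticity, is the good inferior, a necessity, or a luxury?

%ΔQ = (1335 − 3049)/[( 3049 + 1335)/2] = -1714/2192 = -0.781934…
%ΔIncome = (64780 − 83320)/[( 83320 + 64780)/2] = -18540/74050 = -0.250371…
E_income = (-1714/2192) / (-18540/74050) = 3.1230…
E_income > 1 ⇒ normal good, luxury.

3.12; luxury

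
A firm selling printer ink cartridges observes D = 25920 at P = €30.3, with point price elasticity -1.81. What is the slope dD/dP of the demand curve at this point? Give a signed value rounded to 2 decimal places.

Ed = (dD/dP)·(P/D) ⇒ dD/dP = Ed·D/P = (-1.81)·25920/30.3 = -1548.3564…

-1548.36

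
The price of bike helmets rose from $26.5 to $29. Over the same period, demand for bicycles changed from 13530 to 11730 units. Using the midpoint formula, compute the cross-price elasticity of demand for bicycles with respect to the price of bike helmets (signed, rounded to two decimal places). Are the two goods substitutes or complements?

-1.58; complements

%ΔQ_{bicycles} = (11730 − 13530)/avg = -1800/12630 = -0.142517…
%ΔP_{bike helmets} = (29 − 26.5)/avg = 2.5/27.75 = 0.090090…
E_cross = (-1800/12630) / (2.5/27.75) = -1.5819…
E_cross < 0 ⇒ the goods are complements.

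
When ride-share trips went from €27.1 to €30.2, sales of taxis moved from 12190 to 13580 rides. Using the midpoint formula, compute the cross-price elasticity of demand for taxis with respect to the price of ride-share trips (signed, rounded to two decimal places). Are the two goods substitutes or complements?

%ΔQ_{taxis} = (13580 − 12190)/avg = 1390/12885 = 0.107877…
%ΔP_{ride-share trips} = (30.2 − 27.1)/avg = 3.1/28.65 = 0.108202…
E_cross = (1390/12885) / (3.1/28.65) = 0.9969…
E_cross > 0 ⇒ the goods are substitutes.

1.00; substitutes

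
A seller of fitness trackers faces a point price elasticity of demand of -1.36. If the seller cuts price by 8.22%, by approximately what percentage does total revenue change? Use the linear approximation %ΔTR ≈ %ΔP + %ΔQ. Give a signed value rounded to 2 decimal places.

+2.96%

%ΔQ ≈ Ed × %ΔP = (-1.36) × (-8.22%) = +11.1792%
%ΔTR ≈ %ΔP + %ΔQ = (-8.22%) + (+11.1792%) = +2.9592%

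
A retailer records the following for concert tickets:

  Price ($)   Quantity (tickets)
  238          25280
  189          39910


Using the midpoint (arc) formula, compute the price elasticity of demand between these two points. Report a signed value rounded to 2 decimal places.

%ΔQ = (39910 − 25280) / [(25280 + 39910)/2] = 14630/32595 = 0.448841…
%ΔP = (189 − 238) / [(238 + 189)/2] = -49/213.5 = -0.229508…
Arc Ed = %ΔQ / %ΔP = (14630/32595) / (-49/213.5) = -1.9556…

-1.96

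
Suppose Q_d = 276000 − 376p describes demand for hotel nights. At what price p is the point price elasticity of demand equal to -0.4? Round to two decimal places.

Ed = −376p/(276000 − 376p). Set this equal to -0.4:
376p = 0.4·(276000 − 376p) ⇒ 376p(1 + 0.4) = 0.4·276000
p = 0.4·276000 / (376·1.4) = 209.7264…

209.73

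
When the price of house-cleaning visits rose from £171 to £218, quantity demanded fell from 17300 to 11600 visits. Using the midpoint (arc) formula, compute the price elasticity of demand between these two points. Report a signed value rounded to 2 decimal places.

-1.63

%ΔQ = (11600 − 17300) / [(17300 + 11600)/2] = -5700/14450 = -0.394463…
%ΔP = (218 − 171) / [(171 + 218)/2] = 47/194.5 = 0.241645…
Arc Ed = %ΔQ / %ΔP = (-5700/14450) / (47/194.5) = -1.6324…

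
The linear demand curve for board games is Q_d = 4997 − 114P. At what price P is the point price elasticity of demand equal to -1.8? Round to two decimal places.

Ed = −114P/(4997 − 114P). Set this equal to -1.8:
114P = 1.8·(4997 − 114P) ⇒ 114P(1 + 1.8) = 1.8·4997
P = 1.8·4997 / (114·2.8) = 28.1785…

28.18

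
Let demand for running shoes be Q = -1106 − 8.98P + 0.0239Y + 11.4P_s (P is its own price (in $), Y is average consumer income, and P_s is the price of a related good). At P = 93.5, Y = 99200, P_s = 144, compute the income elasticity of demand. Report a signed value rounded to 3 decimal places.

At the given values, Q = -1106 − 8.98(93.5) + 0.0239(99200) + 11.4(144) = 2066.85.
∂Q/∂Y = 0.0239.
E = (0.0239) × (99200/2066.85) = 1.14709…

1.147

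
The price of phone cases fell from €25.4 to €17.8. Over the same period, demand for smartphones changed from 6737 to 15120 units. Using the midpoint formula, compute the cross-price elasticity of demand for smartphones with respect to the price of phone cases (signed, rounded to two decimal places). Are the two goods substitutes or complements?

%ΔQ_{smartphones} = (15120 − 6737)/avg = 8383/10928.5 = 0.767076…
%ΔP_{phone cases} = (17.8 − 25.4)/avg = -7.6/21.6 = -0.351851…
E_cross = (8383/10928.5) / (-7.6/21.6) = -2.1801…
E_cross < 0 ⇒ the goods are complements.

-2.18; complements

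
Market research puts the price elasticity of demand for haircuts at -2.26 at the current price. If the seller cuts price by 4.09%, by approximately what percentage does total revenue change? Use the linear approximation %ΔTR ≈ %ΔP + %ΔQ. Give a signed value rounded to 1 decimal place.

%ΔQ ≈ Ed × %ΔP = (-2.26) × (-4.09%) = +9.2434%
%ΔTR ≈ %ΔP + %ΔQ = (-4.09%) + (+9.2434%) = +5.1534%

+5.2%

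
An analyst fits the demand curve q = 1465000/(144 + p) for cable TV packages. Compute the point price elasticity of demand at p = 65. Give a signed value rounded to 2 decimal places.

dq/dp = −1465000/(144 + p)² = -33.5386. At p = 65, q = 7009.57.
Ed = (dq/dp)·(p/q) = (-33.5386) × (65/7009.57) = -0.3110…

-0.31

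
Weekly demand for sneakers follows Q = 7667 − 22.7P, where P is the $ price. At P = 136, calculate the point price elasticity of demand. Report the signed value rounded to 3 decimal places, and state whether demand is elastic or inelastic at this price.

dQ/dP = −22.7. At P = 136, Q = 7667 − 22.7(136) = 4579.8.
Ed = (dQ/dP)·(P/Q) = −22.7 × (136/4579.8) = -0.67409…
|Ed| = 0.674 < 1, so demand is inelastic.

-0.674; inelastic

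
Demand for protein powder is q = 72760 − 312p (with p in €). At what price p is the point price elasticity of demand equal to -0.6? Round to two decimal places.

Ed = −312p/(72760 − 312p). Set this equal to -0.6:
312p = 0.6·(72760 − 312p) ⇒ 312p(1 + 0.6) = 0.6·72760
p = 0.6·72760 / (312·1.6) = 87.4519…

87.45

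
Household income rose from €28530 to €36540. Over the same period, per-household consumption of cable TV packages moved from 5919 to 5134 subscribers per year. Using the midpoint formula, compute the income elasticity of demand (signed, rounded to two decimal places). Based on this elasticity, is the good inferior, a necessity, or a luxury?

%ΔQ = (5134 − 5919)/[( 5919 + 5134)/2] = -785/5526.5 = -0.142042…
%ΔIncome = (36540 − 28530)/[( 28530 + 36540)/2] = 8010/32535 = 0.246196…
E_income = (-785/5526.5) / (8010/32535) = -0.5769…
E_income < 0 ⇒ inferior good.

-0.58; inferior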